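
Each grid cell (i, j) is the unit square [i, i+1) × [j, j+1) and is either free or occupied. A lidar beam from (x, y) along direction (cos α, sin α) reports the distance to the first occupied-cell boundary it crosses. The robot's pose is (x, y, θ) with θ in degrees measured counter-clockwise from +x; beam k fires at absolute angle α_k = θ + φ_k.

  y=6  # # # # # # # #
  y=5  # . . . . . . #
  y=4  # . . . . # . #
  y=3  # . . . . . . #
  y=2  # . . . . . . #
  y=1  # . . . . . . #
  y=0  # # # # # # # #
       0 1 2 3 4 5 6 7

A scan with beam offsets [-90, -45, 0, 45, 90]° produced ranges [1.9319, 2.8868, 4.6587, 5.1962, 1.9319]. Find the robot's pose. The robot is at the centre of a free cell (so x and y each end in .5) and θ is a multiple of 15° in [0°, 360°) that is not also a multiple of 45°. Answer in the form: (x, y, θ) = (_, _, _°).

The pose lattice has 29·16 = 464 candidates. Test each by forward raycasting.
  (5.5, 3.5, 120°): beam 1 = 1.7321 ≠ 1.9319 ✗
  (4.5, 2.5, 300°): beam 1 = 3.0000 ≠ 1.9319 ✗
  (6.5, 3.5, 345°): beam 1 = 2.5882 ≠ 1.9319 ✗
  …
  (3.5, 5.5, 255°): r_1=1.9319, r_2=2.8868, r_3=4.6587, r_4=5.1962, r_5=1.9319 — all match ✓
No second candidate reproduces the full scan.

(x, y, θ) = (3.5, 5.5, 255°)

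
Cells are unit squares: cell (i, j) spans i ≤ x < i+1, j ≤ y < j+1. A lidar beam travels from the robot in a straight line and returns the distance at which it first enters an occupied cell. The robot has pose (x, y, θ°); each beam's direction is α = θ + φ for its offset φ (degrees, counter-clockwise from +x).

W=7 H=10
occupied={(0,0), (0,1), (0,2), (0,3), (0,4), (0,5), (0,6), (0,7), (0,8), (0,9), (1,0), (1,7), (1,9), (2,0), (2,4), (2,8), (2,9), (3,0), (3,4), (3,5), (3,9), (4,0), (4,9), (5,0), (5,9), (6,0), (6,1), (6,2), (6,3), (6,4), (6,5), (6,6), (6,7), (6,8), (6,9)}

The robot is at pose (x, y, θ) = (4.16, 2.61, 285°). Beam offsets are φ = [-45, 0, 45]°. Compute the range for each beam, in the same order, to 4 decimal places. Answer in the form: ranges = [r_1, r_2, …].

ranges = [1.8591, 1.6668, 2.1246]

beam 1: φ=-45°, α=240°
  cosα=-0.5000 sinα=-0.8660 | (4,2) | tMaxX 0.3200 tMaxY 0.7044 | tΔX 2.0000 tΔY 1.1547
    t=0.3200 [x] (3,2)
    t=0.7044 [y] (3,1)
    t=1.8591 [y] (3,0) — stop
  → r_1 = 1.8591
beam 2: φ=0°, α=285°
  cosα=0.2588 sinα=-0.9659 | (4,2) | tMaxX 3.2455 tMaxY 0.6315 | tΔX 3.8637 tΔY 1.0353
    t=0.6315 [y] (4,1)
    t=1.6668 [y] (4,0) — stop
  → r_2 = 1.6668
beam 3: φ=45°, α=330°
  cosα=0.8660 sinα=-0.5000 | (4,2) | tMaxX 0.9699 tMaxY 1.2200 | tΔX 1.1547 tΔY 2.0000
    t=0.9699 [x] (5,2)
    t=1.2200 [y] (5,1)
    t=2.1246 [x] (6,1) — stop
  → r_3 = 2.1246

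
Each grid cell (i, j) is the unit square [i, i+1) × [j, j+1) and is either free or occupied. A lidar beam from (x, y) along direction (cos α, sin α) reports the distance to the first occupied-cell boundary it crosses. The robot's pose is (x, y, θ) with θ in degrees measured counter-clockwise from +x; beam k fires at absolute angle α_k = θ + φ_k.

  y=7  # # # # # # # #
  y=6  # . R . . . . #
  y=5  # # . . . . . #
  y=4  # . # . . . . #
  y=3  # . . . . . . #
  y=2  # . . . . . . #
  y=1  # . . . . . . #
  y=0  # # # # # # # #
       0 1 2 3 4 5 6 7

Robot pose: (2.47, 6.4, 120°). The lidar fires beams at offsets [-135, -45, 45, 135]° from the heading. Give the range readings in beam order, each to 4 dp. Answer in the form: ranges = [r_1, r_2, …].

ranges = [4.6898, 0.6212, 1.5219, 1.4494]

beam 1: φ=-135°, α=345°
  direction (0.9659, -0.2588); cell (2,6); t to first gridline: x 0.5487, y 1.5455 (then +1.0353 / +3.8637)
    (3,6) via x @ 0.5487
    (3,5) via y @ 1.5455
    (4,5) via x @ 1.5840
    (5,5) via x @ 2.6192
    (6,5) via x @ 3.6545
    (7,5) via x @ 4.6898  # hit
  → r_1 = 4.6898
beam 2: φ=-45°, α=75°
  direction (0.2588, 0.9659); cell (2,6); t to first gridline: x 2.0478, y 0.6212 (then +3.8637 / +1.0353)
    (2,7) via y @ 0.6212  # hit
  → r_2 = 0.6212
beam 3: φ=45°, α=165°
  direction (-0.9659, 0.2588); cell (2,6); t to first gridline: x 0.4866, y 2.3182 (then +1.0353 / +3.8637)
    (1,6) via x @ 0.4866
    (0,6) via x @ 1.5219  # hit
  → r_3 = 1.5219
beam 4: φ=135°, α=255°
  direction (-0.2588, -0.9659); cell (2,6); t to first gridline: x 1.8159, y 0.4141 (then +3.8637 / +1.0353)
    (2,5) via y @ 0.4141
    (2,4) via y @ 1.4494  # hit
  → r_4 = 1.4494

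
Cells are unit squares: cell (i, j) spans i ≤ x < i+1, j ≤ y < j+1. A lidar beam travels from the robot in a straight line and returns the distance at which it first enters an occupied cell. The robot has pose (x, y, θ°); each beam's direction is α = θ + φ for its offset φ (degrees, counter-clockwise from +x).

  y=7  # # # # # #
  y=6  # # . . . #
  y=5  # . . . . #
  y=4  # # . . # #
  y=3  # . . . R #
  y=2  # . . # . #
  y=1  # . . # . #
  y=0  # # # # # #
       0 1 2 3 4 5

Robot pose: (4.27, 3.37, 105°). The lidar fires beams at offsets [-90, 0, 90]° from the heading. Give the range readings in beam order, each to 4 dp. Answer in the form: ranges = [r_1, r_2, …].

beam 1: φ=-90°, α=15°
  d=(0.9659,0.2588)  start (4,3)  tX=0.7558 tY=2.4341  stride 1/|dx|=1.0353 1/|dy|=3.8637
    cross x-line → (5,3), t=0.7558 (wall)
  → r_1 = 0.7558
beam 2: φ=0°, α=105°
  d=(-0.2588,0.9659)  start (4,3)  tX=1.0432 tY=0.6522  stride 1/|dx|=3.8637 1/|dy|=1.0353
    cross y-line → (4,4), t=0.6522 (wall)
  → r_2 = 0.6522
beam 3: φ=90°, α=195°
  d=(-0.9659,-0.2588)  start (4,3)  tX=0.2795 tY=1.4296  stride 1/|dx|=1.0353 1/|dy|=3.8637
    cross x-line → (3,3), t=0.2795
    cross x-line → (2,3), t=1.3148
    cross y-line → (2,2), t=1.4296
    cross x-line → (1,2), t=2.3501
    cross x-line → (0,2), t=3.3854 (wall)
  → r_3 = 3.3854

ranges = [0.7558, 0.6522, 3.3854]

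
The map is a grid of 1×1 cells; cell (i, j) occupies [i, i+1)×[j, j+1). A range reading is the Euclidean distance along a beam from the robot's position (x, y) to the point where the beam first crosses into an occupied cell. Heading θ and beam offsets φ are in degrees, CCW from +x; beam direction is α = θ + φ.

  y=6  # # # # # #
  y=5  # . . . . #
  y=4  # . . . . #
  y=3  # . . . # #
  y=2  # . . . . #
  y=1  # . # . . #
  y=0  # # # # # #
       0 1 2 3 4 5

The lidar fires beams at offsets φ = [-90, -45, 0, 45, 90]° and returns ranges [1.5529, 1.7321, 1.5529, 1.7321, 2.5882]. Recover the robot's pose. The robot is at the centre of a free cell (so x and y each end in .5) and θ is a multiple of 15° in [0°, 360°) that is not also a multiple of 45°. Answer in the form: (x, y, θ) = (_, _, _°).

The pose lattice has 18·16 = 288 candidates. Test each by forward raycasting.
  (4.5, 1.5, 75°): beam 1 = 0.5176 ≠ 1.5529 ✗
  (4.5, 1.5, 30°): beam 1 = 0.5774 ≠ 1.5529 ✗
  (1.5, 1.5, 285°): beam 1 = 0.5176 ≠ 1.5529 ✗
  (1.5, 1.5, 60°): beam 1 = 0.5774 ≠ 1.5529 ✗
  (3.5, 2.5, 105°): beam 2 = 1.0000 ≠ 1.7321 ✗
  …
  (3.5, 4.5, 75°): r_1=1.5529, r_2=1.7321, r_3=1.5529, r_4=1.7321, r_5=2.5882 — all match ✓
Only this pose fits every beam.

(x, y, θ) = (3.5, 4.5, 75°)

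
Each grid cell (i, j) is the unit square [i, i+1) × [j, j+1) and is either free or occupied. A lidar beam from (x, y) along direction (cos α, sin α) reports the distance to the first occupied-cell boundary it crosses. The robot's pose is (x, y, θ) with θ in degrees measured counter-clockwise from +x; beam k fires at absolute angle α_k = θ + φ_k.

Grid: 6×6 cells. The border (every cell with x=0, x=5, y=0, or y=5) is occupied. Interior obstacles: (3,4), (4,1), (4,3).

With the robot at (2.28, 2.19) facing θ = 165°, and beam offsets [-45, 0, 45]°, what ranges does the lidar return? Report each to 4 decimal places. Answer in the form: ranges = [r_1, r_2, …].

ranges = [2.5600, 1.3252, 1.4780]

beam 1: φ=-45°, α=120°
  dir = (cos 120°, sin 120°) = (-0.5000, 0.8660); from cell (2,2)
  next x-line at t=0.5600, next y-line at t=0.9353; Δt_x=2.0000, Δt_y=1.1547
    x: enter (1,2) at t=0.5600
    y: enter (1,3) at t=0.9353
    y: enter (1,4) at t=2.0900
    x: enter (0,4) at t=2.5600 ← occupied
  → r_1 = 2.5600
beam 2: φ=0°, α=165°
  dir = (cos 165°, sin 165°) = (-0.9659, 0.2588); from cell (2,2)
  next x-line at t=0.2899, next y-line at t=3.1296; Δt_x=1.0353, Δt_y=3.8637
    x: enter (1,2) at t=0.2899
    x: enter (0,2) at t=1.3252 ← occupied
  → r_2 = 1.3252
beam 3: φ=45°, α=210°
  dir = (cos 210°, sin 210°) = (-0.8660, -0.5000); from cell (2,2)
  next x-line at t=0.3233, next y-line at t=0.3800; Δt_x=1.1547, Δt_y=2.0000
    x: enter (1,2) at t=0.3233
    y: enter (1,1) at t=0.3800
    x: enter (0,1) at t=1.4780 ← occupied
  → r_3 = 1.4780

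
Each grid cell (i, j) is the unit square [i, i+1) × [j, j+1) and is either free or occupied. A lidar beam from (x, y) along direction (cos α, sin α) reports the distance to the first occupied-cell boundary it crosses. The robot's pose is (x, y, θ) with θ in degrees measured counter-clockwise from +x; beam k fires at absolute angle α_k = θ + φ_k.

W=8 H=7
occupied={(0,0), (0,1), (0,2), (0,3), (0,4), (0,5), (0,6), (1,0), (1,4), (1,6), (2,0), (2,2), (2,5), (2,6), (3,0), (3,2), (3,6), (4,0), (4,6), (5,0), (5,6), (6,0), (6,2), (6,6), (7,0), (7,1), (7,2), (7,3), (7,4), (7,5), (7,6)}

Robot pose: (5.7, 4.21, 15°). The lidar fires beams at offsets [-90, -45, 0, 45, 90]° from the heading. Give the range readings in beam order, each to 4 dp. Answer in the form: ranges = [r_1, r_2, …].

beam 1: φ=-90°, α=285°
  d=(0.2588,-0.9659)  start (5,4)  tX=1.1591 tY=0.2174  stride 1/|dx|=3.8637 1/|dy|=1.0353
    cross y-line → (5,3), t=0.2174
    cross x-line → (6,3), t=1.1591
    cross y-line → (6,2), t=1.2527 (wall)
  → r_1 = 1.2527
beam 2: φ=-45°, α=330°
  d=(0.8660,-0.5000)  start (5,4)  tX=0.3464 tY=0.4200  stride 1/|dx|=1.1547 1/|dy|=2.0000
    cross x-line → (6,4), t=0.3464
    cross y-line → (6,3), t=0.4200
    cross x-line → (7,3), t=1.5011 (wall)
  → r_2 = 1.5011
beam 3: φ=0°, α=15°
  d=(0.9659,0.2588)  start (5,4)  tX=0.3106 tY=3.0523  stride 1/|dx|=1.0353 1/|dy|=3.8637
    cross x-line → (6,4), t=0.3106
    cross x-line → (7,4), t=1.3459 (wall)
  → r_3 = 1.3459
beam 4: φ=45°, α=60°
  d=(0.5000,0.8660)  start (5,4)  tX=0.6000 tY=0.9122  stride 1/|dx|=2.0000 1/|dy|=1.1547
    cross x-line → (6,4), t=0.6000
    cross y-line → (6,5), t=0.9122
    cross y-line → (6,6), t=2.0669 (wall)
  → r_4 = 2.0669
beam 5: φ=90°, α=105°
  d=(-0.2588,0.9659)  start (5,4)  tX=2.7046 tY=0.8179  stride 1/|dx|=3.8637 1/|dy|=1.0353
    cross y-line → (5,5), t=0.8179
    cross y-line → (5,6), t=1.8531 (wall)
  → r_5 = 1.8531

ranges = [1.2527, 1.5011, 1.3459, 2.0669, 1.8531]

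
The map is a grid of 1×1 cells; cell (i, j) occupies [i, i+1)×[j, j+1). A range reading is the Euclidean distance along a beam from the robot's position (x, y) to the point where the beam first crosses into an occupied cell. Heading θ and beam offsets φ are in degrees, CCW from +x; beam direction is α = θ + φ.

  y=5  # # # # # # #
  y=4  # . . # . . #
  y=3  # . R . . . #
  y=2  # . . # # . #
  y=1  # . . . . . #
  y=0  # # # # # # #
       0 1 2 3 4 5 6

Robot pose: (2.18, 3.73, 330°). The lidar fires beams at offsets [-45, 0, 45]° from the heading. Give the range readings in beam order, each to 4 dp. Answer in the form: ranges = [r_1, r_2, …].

beam 1: φ=-45°, α=285°
  direction (0.2588, -0.9659); cell (2,3); t to first gridline: x 3.1682, y 0.7558 (then +3.8637 / +1.0353)
    (2,2) via y @ 0.7558
    (2,1) via y @ 1.7910
    (2,0) via y @ 2.8263  # hit
  → r_1 = 2.8263
beam 2: φ=0°, α=330°
  direction (0.8660, -0.5000); cell (2,3); t to first gridline: x 0.9469, y 1.4600 (then +1.1547 / +2.0000)
    (3,3) via x @ 0.9469
    (3,2) via y @ 1.4600  # hit
  → r_2 = 1.4600
beam 3: φ=45°, α=15°
  direction (0.9659, 0.2588); cell (2,3); t to first gridline: x 0.8489, y 1.0432 (then +1.0353 / +3.8637)
    (3,3) via x @ 0.8489
    (3,4) via y @ 1.0432  # hit
  → r_3 = 1.0432

ranges = [2.8263, 1.4600, 1.0432]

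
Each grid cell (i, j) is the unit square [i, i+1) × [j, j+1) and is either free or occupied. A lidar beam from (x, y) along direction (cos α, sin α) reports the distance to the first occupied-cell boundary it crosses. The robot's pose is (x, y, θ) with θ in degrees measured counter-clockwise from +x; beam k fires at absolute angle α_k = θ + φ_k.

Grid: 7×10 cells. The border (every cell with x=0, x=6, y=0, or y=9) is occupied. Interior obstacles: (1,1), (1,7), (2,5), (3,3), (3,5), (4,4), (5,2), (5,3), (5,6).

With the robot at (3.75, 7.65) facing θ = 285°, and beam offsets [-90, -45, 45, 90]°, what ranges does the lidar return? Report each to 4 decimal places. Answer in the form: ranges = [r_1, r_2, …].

ranges = [1.8117, 1.9053, 1.4434, 2.3294]

beam 1: φ=-90°, α=195°
  d=(-0.9659,-0.2588)  start (3,7)  tX=0.7765 tY=2.5114  stride 1/|dx|=1.0353 1/|dy|=3.8637
    cross x-line → (2,7), t=0.7765
    cross x-line → (1,7), t=1.8117 (wall)
  → r_1 = 1.8117
beam 2: φ=-45°, α=240°
  d=(-0.5000,-0.8660)  start (3,7)  tX=1.5000 tY=0.7506  stride 1/|dx|=2.0000 1/|dy|=1.1547
    cross y-line → (3,6), t=0.7506
    cross x-line → (2,6), t=1.5000
    cross y-line → (2,5), t=1.9053 (wall)
  → r_2 = 1.9053
beam 3: φ=45°, α=330°
  d=(0.8660,-0.5000)  start (3,7)  tX=0.2887 tY=1.3000  stride 1/|dx|=1.1547 1/|dy|=2.0000
    cross x-line → (4,7), t=0.2887
    cross y-line → (4,6), t=1.3000
    cross x-line → (5,6), t=1.4434 (wall)
  → r_3 = 1.4434
beam 4: φ=90°, α=15°
  d=(0.9659,0.2588)  start (3,7)  tX=0.2588 tY=1.3523  stride 1/|dx|=1.0353 1/|dy|=3.8637
    cross x-line → (4,7), t=0.2588
    cross x-line → (5,7), t=1.2941
    cross y-line → (5,8), t=1.3523
    cross x-line → (6,8), t=2.3294 (wall)
  → r_4 = 2.3294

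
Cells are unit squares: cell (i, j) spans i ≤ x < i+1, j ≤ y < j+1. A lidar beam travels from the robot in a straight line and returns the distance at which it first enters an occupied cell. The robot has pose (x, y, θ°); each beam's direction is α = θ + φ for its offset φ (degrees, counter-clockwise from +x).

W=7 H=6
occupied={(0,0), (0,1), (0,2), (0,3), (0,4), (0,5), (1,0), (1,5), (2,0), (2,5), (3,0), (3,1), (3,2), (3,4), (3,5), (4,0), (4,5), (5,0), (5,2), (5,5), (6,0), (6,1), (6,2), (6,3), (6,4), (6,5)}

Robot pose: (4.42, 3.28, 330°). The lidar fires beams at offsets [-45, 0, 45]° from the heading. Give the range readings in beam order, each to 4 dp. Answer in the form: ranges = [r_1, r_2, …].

beam 1: φ=-45°, α=285°
  d=(0.2588,-0.9659)  start (4,3)  tX=2.2409 tY=0.2899  stride 1/|dx|=3.8637 1/|dy|=1.0353
    cross y-line → (4,2), t=0.2899
    cross y-line → (4,1), t=1.3252
    cross x-line → (5,1), t=2.2409
    cross y-line → (5,0), t=2.3604 (wall)
  → r_1 = 2.3604
beam 2: φ=0°, α=330°
  d=(0.8660,-0.5000)  start (4,3)  tX=0.6697 tY=0.5600  stride 1/|dx|=1.1547 1/|dy|=2.0000
    cross y-line → (4,2), t=0.5600
    cross x-line → (5,2), t=0.6697 (wall)
  → r_2 = 0.6697
beam 3: φ=45°, α=15°
  d=(0.9659,0.2588)  start (4,3)  tX=0.6005 tY=2.7819  stride 1/|dx|=1.0353 1/|dy|=3.8637
    cross x-line → (5,3), t=0.6005
    cross x-line → (6,3), t=1.6357 (wall)
  → r_3 = 1.6357

ranges = [2.3604, 0.6697, 1.6357]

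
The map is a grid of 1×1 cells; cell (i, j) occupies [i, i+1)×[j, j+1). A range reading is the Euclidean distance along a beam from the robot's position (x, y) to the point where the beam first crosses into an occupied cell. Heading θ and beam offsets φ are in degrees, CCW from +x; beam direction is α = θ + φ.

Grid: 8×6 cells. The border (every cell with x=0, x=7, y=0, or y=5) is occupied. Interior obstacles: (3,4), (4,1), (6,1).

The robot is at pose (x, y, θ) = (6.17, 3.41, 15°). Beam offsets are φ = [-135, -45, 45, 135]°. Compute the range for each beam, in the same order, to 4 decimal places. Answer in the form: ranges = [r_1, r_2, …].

ranges = [2.3400, 0.9584, 1.6600, 2.5057]

beam 1: φ=-135°, α=240°
  cosα=-0.5000 sinα=-0.8660 | (6,3) | tMaxX 0.3400 tMaxY 0.4734 | tΔX 2.0000 tΔY 1.1547
    t=0.3400 [x] (5,3)
    t=0.4734 [y] (5,2)
    t=1.6281 [y] (5,1)
    t=2.3400 [x] (4,1) — stop
  → r_1 = 2.3400
beam 2: φ=-45°, α=330°
  cosα=0.8660 sinα=-0.5000 | (6,3) | tMaxX 0.9584 tMaxY 0.8200 | tΔX 1.1547 tΔY 2.0000
    t=0.8200 [y] (6,2)
    t=0.9584 [x] (7,2) — stop
  → r_2 = 0.9584
beam 3: φ=45°, α=60°
  cosα=0.5000 sinα=0.8660 | (6,3) | tMaxX 1.6600 tMaxY 0.6813 | tΔX 2.0000 tΔY 1.1547
    t=0.6813 [y] (6,4)
    t=1.6600 [x] (7,4) — stop
  → r_3 = 1.6600
beam 4: φ=135°, α=150°
  cosα=-0.8660 sinα=0.5000 | (6,3) | tMaxX 0.1963 tMaxY 1.1800 | tΔX 1.1547 tΔY 2.0000
    t=0.1963 [x] (5,3)
    t=1.1800 [y] (5,4)
    t=1.3510 [x] (4,4)
    t=2.5057 [x] (3,4) — stop
  → r_4 = 2.5057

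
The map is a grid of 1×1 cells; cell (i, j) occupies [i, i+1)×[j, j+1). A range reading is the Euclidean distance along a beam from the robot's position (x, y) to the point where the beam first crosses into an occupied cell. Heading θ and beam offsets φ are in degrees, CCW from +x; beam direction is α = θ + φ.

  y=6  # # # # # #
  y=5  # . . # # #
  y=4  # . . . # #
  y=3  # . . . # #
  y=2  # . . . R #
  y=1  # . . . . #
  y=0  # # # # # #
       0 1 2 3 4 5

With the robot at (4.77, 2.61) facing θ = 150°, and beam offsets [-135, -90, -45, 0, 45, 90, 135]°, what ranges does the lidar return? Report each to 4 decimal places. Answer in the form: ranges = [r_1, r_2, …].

beam 1: φ=-135°, α=15°
  direction (0.9659, 0.2588); cell (4,2); t to first gridline: x 0.2381, y 1.5068 (then +1.0353 / +3.8637)
    (5,2) via x @ 0.2381  # hit
  → r_1 = 0.2381
beam 2: φ=-90°, α=60°
  direction (0.5000, 0.8660); cell (4,2); t to first gridline: x 0.4600, y 0.4503 (then +2.0000 / +1.1547)
    (4,3) via y @ 0.4503  # hit
  → r_2 = 0.4503
beam 3: φ=-45°, α=105°
  direction (-0.2588, 0.9659); cell (4,2); t to first gridline: x 2.9751, y 0.4038 (then +3.8637 / +1.0353)
    (4,3) via y @ 0.4038  # hit
  → r_3 = 0.4038
beam 4: φ=0°, α=150°
  direction (-0.8660, 0.5000); cell (4,2); t to first gridline: x 0.8891, y 0.7800 (then +1.1547 / +2.0000)
    (4,3) via y @ 0.7800  # hit
  → r_4 = 0.7800
beam 5: φ=45°, α=195°
  direction (-0.9659, -0.2588); cell (4,2); t to first gridline: x 0.7972, y 2.3569 (then +1.0353 / +3.8637)
    (3,2) via x @ 0.7972
    (2,2) via x @ 1.8324
    (2,1) via y @ 2.3569
    (1,1) via x @ 2.8677
    (0,1) via x @ 3.9030  # hit
  → r_5 = 3.9030
beam 6: φ=90°, α=240°
  direction (-0.5000, -0.8660); cell (4,2); t to first gridline: x 1.5400, y 0.7044 (then +2.0000 / +1.1547)
    (4,1) via y @ 0.7044
    (3,1) via x @ 1.5400
    (3,0) via y @ 1.8591  # hit
  → r_6 = 1.8591
beam 7: φ=135°, α=285°
  direction (0.2588, -0.9659); cell (4,2); t to first gridline: x 0.8887, y 0.6315 (then +3.8637 / +1.0353)
    (4,1) via y @ 0.6315
    (5,1) via x @ 0.8887  # hit
  → r_7 = 0.8887

ranges = [0.2381, 0.4503, 0.4038, 0.7800, 3.9030, 1.8591, 0.8887]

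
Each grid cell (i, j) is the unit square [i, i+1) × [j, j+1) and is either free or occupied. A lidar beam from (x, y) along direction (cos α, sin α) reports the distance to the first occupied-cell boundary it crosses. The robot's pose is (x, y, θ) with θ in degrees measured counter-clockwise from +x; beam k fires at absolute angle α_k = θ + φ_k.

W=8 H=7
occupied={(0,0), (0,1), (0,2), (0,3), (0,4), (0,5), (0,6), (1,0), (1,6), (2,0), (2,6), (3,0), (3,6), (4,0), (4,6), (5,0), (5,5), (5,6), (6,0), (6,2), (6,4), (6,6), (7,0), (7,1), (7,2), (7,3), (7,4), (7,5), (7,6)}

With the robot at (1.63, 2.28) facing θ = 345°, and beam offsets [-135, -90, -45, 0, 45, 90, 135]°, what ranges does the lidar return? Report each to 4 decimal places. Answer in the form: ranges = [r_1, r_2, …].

ranges = [0.7275, 1.3252, 1.4780, 4.9455, 5.0460, 3.8512, 1.2600]

beam 1: φ=-135°, α=210°
  d=(-0.8660,-0.5000)  start (1,2)  tX=0.7275 tY=0.5600  stride 1/|dx|=1.1547 1/|dy|=2.0000
    cross y-line → (1,1), t=0.5600
    cross x-line → (0,1), t=0.7275 (wall)
  → r_1 = 0.7275
beam 2: φ=-90°, α=255°
  d=(-0.2588,-0.9659)  start (1,2)  tX=2.4341 tY=0.2899  stride 1/|dx|=3.8637 1/|dy|=1.0353
    cross y-line → (1,1), t=0.2899
    cross y-line → (1,0), t=1.3252 (wall)
  → r_2 = 1.3252
beam 3: φ=-45°, α=300°
  d=(0.5000,-0.8660)  start (1,2)  tX=0.7400 tY=0.3233  stride 1/|dx|=2.0000 1/|dy|=1.1547
    cross y-line → (1,1), t=0.3233
    cross x-line → (2,1), t=0.7400
    cross y-line → (2,0), t=1.4780 (wall)
  → r_3 = 1.4780
beam 4: φ=0°, α=345°
  d=(0.9659,-0.2588)  start (1,2)  tX=0.3831 tY=1.0818  stride 1/|dx|=1.0353 1/|dy|=3.8637
    cross x-line → (2,2), t=0.3831
    cross y-line → (2,1), t=1.0818
    cross x-line → (3,1), t=1.4183
    cross x-line → (4,1), t=2.4536
    cross x-line → (5,1), t=3.4889
    cross x-line → (6,1), t=4.5242
    cross y-line → (6,0), t=4.9455 (wall)
  → r_4 = 4.9455
beam 5: φ=45°, α=30°
  d=(0.8660,0.5000)  start (1,2)  tX=0.4272 tY=1.4400  stride 1/|dx|=1.1547 1/|dy|=2.0000
    cross x-line → (2,2), t=0.4272
    cross y-line → (2,3), t=1.4400
    cross x-line → (3,3), t=1.5819
    cross x-line → (4,3), t=2.7366
    cross y-line → (4,4), t=3.4400
    cross x-line → (5,4), t=3.8913
    cross x-line → (6,4), t=5.0460 (wall)
  → r_5 = 5.0460
beam 6: φ=90°, α=75°
  d=(0.2588,0.9659)  start (1,2)  tX=1.4296 tY=0.7454  stride 1/|dx|=3.8637 1/|dy|=1.0353
    cross y-line → (1,3), t=0.7454
    cross x-line → (2,3), t=1.4296
    cross y-line → (2,4), t=1.7807
    cross y-line → (2,5), t=2.8160
    cross y-line → (2,6), t=3.8512 (wall)
  → r_6 = 3.8512
beam 7: φ=135°, α=120°
  d=(-0.5000,0.8660)  start (1,2)  tX=1.2600 tY=0.8314  stride 1/|dx|=2.0000 1/|dy|=1.1547
    cross y-line → (1,3), t=0.8314
    cross x-line → (0,3), t=1.2600 (wall)
  → r_7 = 1.2600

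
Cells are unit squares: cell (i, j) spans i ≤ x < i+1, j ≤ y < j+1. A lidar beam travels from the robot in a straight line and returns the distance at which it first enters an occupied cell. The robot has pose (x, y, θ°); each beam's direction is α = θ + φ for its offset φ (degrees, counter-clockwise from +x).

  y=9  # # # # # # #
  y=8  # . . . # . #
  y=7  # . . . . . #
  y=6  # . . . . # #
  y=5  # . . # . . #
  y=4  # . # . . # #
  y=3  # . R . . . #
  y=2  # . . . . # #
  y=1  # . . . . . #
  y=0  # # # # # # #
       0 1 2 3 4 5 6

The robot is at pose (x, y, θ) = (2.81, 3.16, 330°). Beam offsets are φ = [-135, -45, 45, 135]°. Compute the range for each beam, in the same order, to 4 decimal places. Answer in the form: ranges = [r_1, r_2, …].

ranges = [1.8738, 2.2362, 3.2455, 0.8696]

beam 1: φ=-135°, α=195°
  cosα=-0.9659 sinα=-0.2588 | (2,3) | tMaxX 0.8386 tMaxY 0.6182 | tΔX 1.0353 tΔY 3.8637
    t=0.6182 [y] (2,2)
    t=0.8386 [x] (1,2)
    t=1.8738 [x] (0,2) — stop
  → r_1 = 1.8738
beam 2: φ=-45°, α=285°
  cosα=0.2588 sinα=-0.9659 | (2,3) | tMaxX 0.7341 tMaxY 0.1656 | tΔX 3.8637 tΔY 1.0353
    t=0.1656 [y] (2,2)
    t=0.7341 [x] (3,2)
    t=1.2009 [y] (3,1)
    t=2.2362 [y] (3,0) — stop
  → r_2 = 2.2362
beam 3: φ=45°, α=15°
  cosα=0.9659 sinα=0.2588 | (2,3) | tMaxX 0.1967 tMaxY 3.2455 | tΔX 1.0353 tΔY 3.8637
    t=0.1967 [x] (3,3)
    t=1.2320 [x] (4,3)
    t=2.2673 [x] (5,3)
    t=3.2455 [y] (5,4) — stop
  → r_3 = 3.2455
beam 4: φ=135°, α=105°
  cosα=-0.2588 sinα=0.9659 | (2,3) | tMaxX 3.1296 tMaxY 0.8696 | tΔX 3.8637 tΔY 1.0353
    t=0.8696 [y] (2,4) — stop
  → r_4 = 0.8696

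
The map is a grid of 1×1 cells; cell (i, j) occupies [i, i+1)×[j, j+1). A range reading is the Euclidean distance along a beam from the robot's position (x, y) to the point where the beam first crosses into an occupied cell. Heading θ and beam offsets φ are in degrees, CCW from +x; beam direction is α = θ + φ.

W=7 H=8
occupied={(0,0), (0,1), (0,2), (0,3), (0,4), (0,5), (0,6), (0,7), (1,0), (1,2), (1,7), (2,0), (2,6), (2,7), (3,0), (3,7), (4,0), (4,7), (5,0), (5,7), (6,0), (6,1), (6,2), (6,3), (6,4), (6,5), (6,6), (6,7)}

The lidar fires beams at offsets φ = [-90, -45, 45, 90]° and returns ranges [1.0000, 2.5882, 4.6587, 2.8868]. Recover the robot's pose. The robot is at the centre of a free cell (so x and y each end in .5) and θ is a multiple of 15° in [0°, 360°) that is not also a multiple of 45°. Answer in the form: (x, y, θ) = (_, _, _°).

Enumerate (i+0.5, j+0.5, θ) over the 28 free cells and 16 admissible headings. For each, cast all 4 beams and compare to the given ranges.
  (1.5, 6.5, 255°): beam 1 = 0.5176 ≠ 1.0000 ✗
  (3.5, 6.5, 15°): beam 1 = 5.6940 ≠ 1.0000 ✗
  (2.5, 5.5, 105°): beam 1 = 3.6235 ≠ 1.0000 ✗
  (2.5, 4.5, 60°): beam 1 = 4.0415 ≠ 1.0000 ✗
  (3.5, 5.5, 330°): beam 1 = 3.0000 ≠ 1.0000 ✗
  …
  (3.5, 5.5, 240°): r_1=1.0000, r_2=2.5882, r_3=4.6587, r_4=2.8868 — all match ✓
Only this pose fits every beam.

(x, y, θ) = (3.5, 5.5, 240°)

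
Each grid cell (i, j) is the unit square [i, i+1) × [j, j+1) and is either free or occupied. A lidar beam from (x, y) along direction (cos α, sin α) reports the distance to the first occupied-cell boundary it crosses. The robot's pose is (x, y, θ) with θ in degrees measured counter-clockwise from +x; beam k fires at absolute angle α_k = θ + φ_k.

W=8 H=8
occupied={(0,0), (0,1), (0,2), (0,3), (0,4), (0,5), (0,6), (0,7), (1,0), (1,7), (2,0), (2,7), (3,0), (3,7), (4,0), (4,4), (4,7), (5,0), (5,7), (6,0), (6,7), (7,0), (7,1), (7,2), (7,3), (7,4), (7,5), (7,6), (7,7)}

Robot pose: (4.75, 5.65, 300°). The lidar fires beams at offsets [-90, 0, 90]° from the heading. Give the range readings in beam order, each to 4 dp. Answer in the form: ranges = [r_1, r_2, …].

ranges = [4.3301, 4.5000, 2.5981]

beam 1: φ=-90°, α=210°
  direction (-0.8660, -0.5000); cell (4,5); t to first gridline: x 0.8660, y 1.3000 (then +1.1547 / +2.0000)
    (3,5) via x @ 0.8660
    (3,4) via y @ 1.3000
    (2,4) via x @ 2.0207
    (1,4) via x @ 3.1754
    (1,3) via y @ 3.3000
    (0,3) via x @ 4.3301  # hit
  → r_1 = 4.3301
beam 2: φ=0°, α=300°
  direction (0.5000, -0.8660); cell (4,5); t to first gridline: x 0.5000, y 0.7506 (then +2.0000 / +1.1547)
    (5,5) via x @ 0.5000
    (5,4) via y @ 0.7506
    (5,3) via y @ 1.9053
    (6,3) via x @ 2.5000
    (6,2) via y @ 3.0600
    (6,1) via y @ 4.2147
    (7,1) via x @ 4.5000  # hit
  → r_2 = 4.5000
beam 3: φ=90°, α=30°
  direction (0.8660, 0.5000); cell (4,5); t to first gridline: x 0.2887, y 0.7000 (then +1.1547 / +2.0000)
    (5,5) via x @ 0.2887
    (5,6) via y @ 0.7000
    (6,6) via x @ 1.4434
    (7,6) via x @ 2.5981  # hit
  → r_3 = 2.5981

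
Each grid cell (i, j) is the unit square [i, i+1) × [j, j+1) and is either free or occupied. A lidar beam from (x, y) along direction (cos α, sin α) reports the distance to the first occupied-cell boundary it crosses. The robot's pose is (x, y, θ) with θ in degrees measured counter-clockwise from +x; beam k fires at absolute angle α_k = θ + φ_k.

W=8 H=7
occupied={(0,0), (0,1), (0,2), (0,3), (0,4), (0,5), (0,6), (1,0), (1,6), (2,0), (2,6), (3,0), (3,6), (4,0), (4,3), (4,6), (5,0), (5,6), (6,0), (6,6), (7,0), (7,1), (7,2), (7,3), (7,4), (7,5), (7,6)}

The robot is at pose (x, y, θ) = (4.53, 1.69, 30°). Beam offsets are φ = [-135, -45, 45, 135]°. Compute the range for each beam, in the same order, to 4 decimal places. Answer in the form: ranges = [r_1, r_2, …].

ranges = [0.7143, 2.5571, 1.3562, 3.6545]

beam 1: φ=-135°, α=255°
  direction (-0.2588, -0.9659); cell (4,1); t to first gridline: x 2.0478, y 0.7143 (then +3.8637 / +1.0353)
    (4,0) via y @ 0.7143  # hit
  → r_1 = 0.7143
beam 2: φ=-45°, α=345°
  direction (0.9659, -0.2588); cell (4,1); t to first gridline: x 0.4866, y 2.6660 (then +1.0353 / +3.8637)
    (5,1) via x @ 0.4866
    (6,1) via x @ 1.5219
    (7,1) via x @ 2.5571  # hit
  → r_2 = 2.5571
beam 3: φ=45°, α=75°
  direction (0.2588, 0.9659); cell (4,1); t to first gridline: x 1.8159, y 0.3209 (then +3.8637 / +1.0353)
    (4,2) via y @ 0.3209
    (4,3) via y @ 1.3562  # hit
  → r_3 = 1.3562
beam 4: φ=135°, α=165°
  direction (-0.9659, 0.2588); cell (4,1); t to first gridline: x 0.5487, y 1.1977 (then +1.0353 / +3.8637)
    (3,1) via x @ 0.5487
    (3,2) via y @ 1.1977
    (2,2) via x @ 1.5840
    (1,2) via x @ 2.6192
    (0,2) via x @ 3.6545  # hit
  → r_4 = 3.6545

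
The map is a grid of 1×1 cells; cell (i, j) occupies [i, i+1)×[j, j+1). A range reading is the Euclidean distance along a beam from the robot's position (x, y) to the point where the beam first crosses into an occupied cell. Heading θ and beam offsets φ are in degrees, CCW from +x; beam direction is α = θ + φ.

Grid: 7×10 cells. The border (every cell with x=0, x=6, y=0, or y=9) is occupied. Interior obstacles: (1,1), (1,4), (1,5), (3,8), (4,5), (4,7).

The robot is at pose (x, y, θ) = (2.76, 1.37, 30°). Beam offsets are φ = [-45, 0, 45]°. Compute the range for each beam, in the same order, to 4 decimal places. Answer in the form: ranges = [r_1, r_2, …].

ranges = [1.4296, 3.7412, 4.7910]

beam 1: φ=-45°, α=345°
  d=(0.9659,-0.2588)  start (2,1)  tX=0.2485 tY=1.4296  stride 1/|dx|=1.0353 1/|dy|=3.8637
    cross x-line → (3,1), t=0.2485
    cross x-line → (4,1), t=1.2837
    cross y-line → (4,0), t=1.4296 (wall)
  → r_1 = 1.4296
beam 2: φ=0°, α=30°
  d=(0.8660,0.5000)  start (2,1)  tX=0.2771 tY=1.2600  stride 1/|dx|=1.1547 1/|dy|=2.0000
    cross x-line → (3,1), t=0.2771
    cross y-line → (3,2), t=1.2600
    cross x-line → (4,2), t=1.4318
    cross x-line → (5,2), t=2.5865
    cross y-line → (5,3), t=3.2600
    cross x-line → (6,3), t=3.7412 (wall)
  → r_2 = 3.7412
beam 3: φ=45°, α=75°
  d=(0.2588,0.9659)  start (2,1)  tX=0.9273 tY=0.6522  stride 1/|dx|=3.8637 1/|dy|=1.0353
    cross y-line → (2,2), t=0.6522
    cross x-line → (3,2), t=0.9273
    cross y-line → (3,3), t=1.6875
    cross y-line → (3,4), t=2.7228
    cross y-line → (3,5), t=3.7581
    cross x-line → (4,5), t=4.7910 (wall)
  → r_3 = 4.7910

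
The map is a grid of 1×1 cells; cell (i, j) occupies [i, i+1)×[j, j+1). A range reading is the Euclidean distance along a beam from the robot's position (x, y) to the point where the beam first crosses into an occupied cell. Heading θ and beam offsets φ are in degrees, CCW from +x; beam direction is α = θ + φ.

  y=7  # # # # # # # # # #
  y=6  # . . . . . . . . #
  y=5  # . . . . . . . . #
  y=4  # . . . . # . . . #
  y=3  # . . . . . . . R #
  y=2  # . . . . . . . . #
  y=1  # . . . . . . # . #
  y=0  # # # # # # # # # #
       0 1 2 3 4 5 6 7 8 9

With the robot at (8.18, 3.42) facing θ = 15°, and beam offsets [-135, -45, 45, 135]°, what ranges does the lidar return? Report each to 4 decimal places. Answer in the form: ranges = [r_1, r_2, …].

beam 1: φ=-135°, α=240°
  d=(-0.5000,-0.8660)  start (8,3)  tX=0.3600 tY=0.4850  stride 1/|dx|=2.0000 1/|dy|=1.1547
    cross x-line → (7,3), t=0.3600
    cross y-line → (7,2), t=0.4850
    cross y-line → (7,1), t=1.6397 (wall)
  → r_1 = 1.6397
beam 2: φ=-45°, α=330°
  d=(0.8660,-0.5000)  start (8,3)  tX=0.9469 tY=0.8400  stride 1/|dx|=1.1547 1/|dy|=2.0000
    cross y-line → (8,2), t=0.8400
    cross x-line → (9,2), t=0.9469 (wall)
  → r_2 = 0.9469
beam 3: φ=45°, α=60°
  d=(0.5000,0.8660)  start (8,3)  tX=1.6400 tY=0.6697  stride 1/|dx|=2.0000 1/|dy|=1.1547
    cross y-line → (8,4), t=0.6697
    cross x-line → (9,4), t=1.6400 (wall)
  → r_3 = 1.6400
beam 4: φ=135°, α=150°
  d=(-0.8660,0.5000)  start (8,3)  tX=0.2078 tY=1.1600  stride 1/|dx|=1.1547 1/|dy|=2.0000
    cross x-line → (7,3), t=0.2078
    cross y-line → (7,4), t=1.1600
    cross x-line → (6,4), t=1.3625
    cross x-line → (5,4), t=2.5172 (wall)
  → r_4 = 2.5172

ranges = [1.6397, 0.9469, 1.6400, 2.5172]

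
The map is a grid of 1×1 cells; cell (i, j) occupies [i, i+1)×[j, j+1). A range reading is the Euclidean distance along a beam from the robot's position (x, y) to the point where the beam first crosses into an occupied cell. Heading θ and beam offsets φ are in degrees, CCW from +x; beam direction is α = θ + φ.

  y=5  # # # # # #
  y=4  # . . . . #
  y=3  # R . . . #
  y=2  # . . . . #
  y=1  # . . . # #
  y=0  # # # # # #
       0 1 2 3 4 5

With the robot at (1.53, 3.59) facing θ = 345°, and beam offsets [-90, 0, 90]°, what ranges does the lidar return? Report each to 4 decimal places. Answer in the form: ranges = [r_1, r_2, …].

ranges = [2.0478, 3.5924, 1.4597]

beam 1: φ=-90°, α=255°
  d=(-0.2588,-0.9659)  start (1,3)  tX=2.0478 tY=0.6108  stride 1/|dx|=3.8637 1/|dy|=1.0353
    cross y-line → (1,2), t=0.6108
    cross y-line → (1,1), t=1.6461
    cross x-line → (0,1), t=2.0478 (wall)
  → r_1 = 2.0478
beam 2: φ=0°, α=345°
  d=(0.9659,-0.2588)  start (1,3)  tX=0.4866 tY=2.2796  stride 1/|dx|=1.0353 1/|dy|=3.8637
    cross x-line → (2,3), t=0.4866
    cross x-line → (3,3), t=1.5219
    cross y-line → (3,2), t=2.2796
    cross x-line → (4,2), t=2.5571
    cross x-line → (5,2), t=3.5924 (wall)
  → r_2 = 3.5924
beam 3: φ=90°, α=75°
  d=(0.2588,0.9659)  start (1,3)  tX=1.8159 tY=0.4245  stride 1/|dx|=3.8637 1/|dy|=1.0353
    cross y-line → (1,4), t=0.4245
    cross y-line → (1,5), t=1.4597 (wall)
  → r_3 = 1.4597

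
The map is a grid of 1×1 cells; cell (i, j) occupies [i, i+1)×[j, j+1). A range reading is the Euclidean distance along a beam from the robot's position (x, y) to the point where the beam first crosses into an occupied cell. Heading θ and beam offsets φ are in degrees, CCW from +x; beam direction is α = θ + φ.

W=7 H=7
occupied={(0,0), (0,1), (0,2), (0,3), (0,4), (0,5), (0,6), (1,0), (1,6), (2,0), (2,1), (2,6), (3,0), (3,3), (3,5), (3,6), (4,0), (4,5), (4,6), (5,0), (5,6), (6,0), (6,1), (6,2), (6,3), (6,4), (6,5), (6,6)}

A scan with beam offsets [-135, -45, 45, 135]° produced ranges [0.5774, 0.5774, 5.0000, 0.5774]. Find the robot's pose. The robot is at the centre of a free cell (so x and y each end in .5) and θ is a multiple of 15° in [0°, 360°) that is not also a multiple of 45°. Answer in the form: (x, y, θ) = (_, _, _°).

(x, y, θ) = (5.5, 5.5, 195°)

Enumerate (i+0.5, j+0.5, θ) over the 21 free cells and 16 admissible headings. For each, cast all 4 beams and compare to the given ranges.
  (2.5, 2.5, 120°): beam 1 = 3.6235 ≠ 0.5774 ✗
  (2.5, 5.5, 30°): beam 1 = 4.6587 ≠ 0.5774 ✗
  (2.5, 3.5, 240°): beam 1 = 2.5882 ≠ 0.5774 ✗
  (4.5, 3.5, 195°): beam 1 = 2.8868 ≠ 0.5774 ✗
  …
  (5.5, 5.5, 195°): r_1=0.5774, r_2=0.5774, r_3=5.0000, r_4=0.5774 — all match ✓
No second candidate reproduces the full scan.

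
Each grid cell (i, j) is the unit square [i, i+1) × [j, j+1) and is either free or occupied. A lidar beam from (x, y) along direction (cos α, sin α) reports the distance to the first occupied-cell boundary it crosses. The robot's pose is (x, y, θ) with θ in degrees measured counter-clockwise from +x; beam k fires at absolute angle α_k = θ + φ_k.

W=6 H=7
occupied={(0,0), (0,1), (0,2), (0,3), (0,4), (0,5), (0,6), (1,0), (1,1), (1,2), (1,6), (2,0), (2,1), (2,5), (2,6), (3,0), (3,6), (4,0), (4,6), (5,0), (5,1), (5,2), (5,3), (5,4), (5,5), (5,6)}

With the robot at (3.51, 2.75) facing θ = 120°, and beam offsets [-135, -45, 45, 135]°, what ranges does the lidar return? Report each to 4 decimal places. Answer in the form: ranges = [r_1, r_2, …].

beam 1: φ=-135°, α=345°
  direction (0.9659, -0.2588); cell (3,2); t to first gridline: x 0.5073, y 2.8978 (then +1.0353 / +3.8637)
    (4,2) via x @ 0.5073
    (5,2) via x @ 1.5426  # hit
  → r_1 = 1.5426
beam 2: φ=-45°, α=75°
  direction (0.2588, 0.9659); cell (3,2); t to first gridline: x 1.8932, y 0.2588 (then +3.8637 / +1.0353)
    (3,3) via y @ 0.2588
    (3,4) via y @ 1.2941
    (4,4) via x @ 1.8932
    (4,5) via y @ 2.3294
    (4,6) via y @ 3.3646  # hit
  → r_2 = 3.3646
beam 3: φ=45°, α=165°
  direction (-0.9659, 0.2588); cell (3,2); t to first gridline: x 0.5280, y 0.9659 (then +1.0353 / +3.8637)
    (2,2) via x @ 0.5280
    (2,3) via y @ 0.9659
    (1,3) via x @ 1.5633
    (0,3) via x @ 2.5985  # hit
  → r_3 = 2.5985
beam 4: φ=135°, α=255°
  direction (-0.2588, -0.9659); cell (3,2); t to first gridline: x 1.9705, y 0.7765 (then +3.8637 / +1.0353)
    (3,1) via y @ 0.7765
    (3,0) via y @ 1.8117  # hit
  → r_4 = 1.8117

ranges = [1.5426, 3.3646, 2.5985, 1.8117]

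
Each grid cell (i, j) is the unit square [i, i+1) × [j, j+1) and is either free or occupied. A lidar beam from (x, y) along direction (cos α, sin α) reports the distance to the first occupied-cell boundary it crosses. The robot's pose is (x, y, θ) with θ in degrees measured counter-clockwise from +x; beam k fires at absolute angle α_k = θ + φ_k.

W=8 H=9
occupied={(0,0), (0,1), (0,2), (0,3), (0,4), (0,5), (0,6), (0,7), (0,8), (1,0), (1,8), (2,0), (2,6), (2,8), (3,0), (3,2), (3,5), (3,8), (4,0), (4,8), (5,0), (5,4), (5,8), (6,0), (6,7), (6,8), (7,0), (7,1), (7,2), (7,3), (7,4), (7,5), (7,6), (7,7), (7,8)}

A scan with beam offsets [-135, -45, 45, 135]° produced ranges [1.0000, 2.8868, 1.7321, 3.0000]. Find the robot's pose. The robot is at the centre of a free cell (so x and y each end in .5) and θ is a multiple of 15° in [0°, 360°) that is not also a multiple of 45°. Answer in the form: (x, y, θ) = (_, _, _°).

(x, y, θ) = (4.5, 6.5, 15°)

The pose lattice has 37·16 = 592 candidates. Test each by forward raycasting.
  (3.5, 4.5, 15°): beam 1 = 4.0415 ≠ 1.0000 ✗
  (1.5, 5.5, 150°): beam 1 = 1.5529 ≠ 1.0000 ✗
  (2.5, 5.5, 30°): beam 1 = 4.6587 ≠ 1.0000 ✗
  …
  (4.5, 6.5, 15°): r_1=1.0000, r_2=2.8868, r_3=1.7321, r_4=3.0000 — all match ✓
Unique over the lattice → pose = (4.5, 6.5, 15°).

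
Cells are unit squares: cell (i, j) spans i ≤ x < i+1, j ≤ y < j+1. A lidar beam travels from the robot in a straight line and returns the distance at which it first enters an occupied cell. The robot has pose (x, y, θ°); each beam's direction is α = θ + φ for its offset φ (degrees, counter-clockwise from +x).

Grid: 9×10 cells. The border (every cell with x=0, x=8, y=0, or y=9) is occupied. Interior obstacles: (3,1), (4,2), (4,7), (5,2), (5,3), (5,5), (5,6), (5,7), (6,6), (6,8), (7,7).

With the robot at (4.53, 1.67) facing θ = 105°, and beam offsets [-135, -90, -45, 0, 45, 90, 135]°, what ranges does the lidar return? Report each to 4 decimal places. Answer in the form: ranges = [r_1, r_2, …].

beam 1: φ=-135°, α=330°
  dir = (cos 330°, sin 330°) = (0.8660, -0.5000); from cell (4,1)
  next x-line at t=0.5427, next y-line at t=1.3400; Δt_x=1.1547, Δt_y=2.0000
    x: enter (5,1) at t=0.5427
    y: enter (5,0) at t=1.3400 ← occupied
  → r_1 = 1.3400
beam 2: φ=-90°, α=15°
  dir = (cos 15°, sin 15°) = (0.9659, 0.2588); from cell (4,1)
  next x-line at t=0.4866, next y-line at t=1.2750; Δt_x=1.0353, Δt_y=3.8637
    x: enter (5,1) at t=0.4866
    y: enter (5,2) at t=1.2750 ← occupied
  → r_2 = 1.2750
beam 3: φ=-45°, α=60°
  dir = (cos 60°, sin 60°) = (0.5000, 0.8660); from cell (4,1)
  next x-line at t=0.9400, next y-line at t=0.3811; Δt_x=2.0000, Δt_y=1.1547
    y: enter (4,2) at t=0.3811 ← occupied
  → r_3 = 0.3811
beam 4: φ=0°, α=105°
  dir = (cos 105°, sin 105°) = (-0.2588, 0.9659); from cell (4,1)
  next x-line at t=2.0478, next y-line at t=0.3416; Δt_x=3.8637, Δt_y=1.0353
    y: enter (4,2) at t=0.3416 ← occupied
  → r_4 = 0.3416
beam 5: φ=45°, α=150°
  dir = (cos 150°, sin 150°) = (-0.8660, 0.5000); from cell (4,1)
  next x-line at t=0.6120, next y-line at t=0.6600; Δt_x=1.1547, Δt_y=2.0000
    x: enter (3,1) at t=0.6120 ← occupied
  → r_5 = 0.6120
beam 6: φ=90°, α=195°
  dir = (cos 195°, sin 195°) = (-0.9659, -0.2588); from cell (4,1)
  next x-line at t=0.5487, next y-line at t=2.5887; Δt_x=1.0353, Δt_y=3.8637
    x: enter (3,1) at t=0.5487 ← occupied
  → r_6 = 0.5487
beam 7: φ=135°, α=240°
  dir = (cos 240°, sin 240°) = (-0.5000, -0.8660); from cell (4,1)
  next x-line at t=1.0600, next y-line at t=0.7736; Δt_x=2.0000, Δt_y=1.1547
    y: enter (4,0) at t=0.7736 ← occupied
  → r_7 = 0.7736

ranges = [1.3400, 1.2750, 0.3811, 0.3416, 0.6120, 0.5487, 0.7736]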